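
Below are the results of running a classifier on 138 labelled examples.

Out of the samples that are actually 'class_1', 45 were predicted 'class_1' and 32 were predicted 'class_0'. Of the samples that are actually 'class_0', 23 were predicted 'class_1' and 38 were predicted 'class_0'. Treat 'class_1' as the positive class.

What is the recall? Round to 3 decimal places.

Recall = TP/(TP+FN) = 45/(45+32) = 45/77 = 0.584

0.584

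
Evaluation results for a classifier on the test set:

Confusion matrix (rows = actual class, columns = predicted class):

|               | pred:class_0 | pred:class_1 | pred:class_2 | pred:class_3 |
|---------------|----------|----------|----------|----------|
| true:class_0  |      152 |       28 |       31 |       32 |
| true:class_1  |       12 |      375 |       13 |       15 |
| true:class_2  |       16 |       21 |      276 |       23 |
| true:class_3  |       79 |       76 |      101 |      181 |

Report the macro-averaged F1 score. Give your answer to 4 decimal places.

Per-class F1 score (2·TP/(2·TP+FP+FN)):
  class_0: TP=152, FP=12+16+79=107, FN=28+31+32=91 → 304/502 = 0.60558
  class_1: TP=375, FP=28+21+76=125, FN=12+13+15=40 → 750/915 = 0.81967
  class_2: TP=276, FP=31+13+101=145, FN=16+21+23=60 → 552/757 = 0.72919
  class_3: TP=181, FP=32+15+23=70, FN=79+76+101=256 → 362/688 = 0.52616
Macro-F1 score = mean = (0.60558 + 0.81967 + 0.72919 + 0.52616) / 4 = 0.6702

0.6702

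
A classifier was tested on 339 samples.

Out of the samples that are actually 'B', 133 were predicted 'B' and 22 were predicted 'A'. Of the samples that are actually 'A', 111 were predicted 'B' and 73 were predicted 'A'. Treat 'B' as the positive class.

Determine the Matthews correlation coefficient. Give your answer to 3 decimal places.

0.283

MCC = (TP·TN − FP·FN) / √((TP+FP)(TP+FN)(TN+FP)(TN+FN))
Numerator = 133·73 − 111·22 = 7267
Denominator = √(244·155·184·95) = √661093600 = 25711.7405
MCC = 7267 / 25711.7405 = 0.283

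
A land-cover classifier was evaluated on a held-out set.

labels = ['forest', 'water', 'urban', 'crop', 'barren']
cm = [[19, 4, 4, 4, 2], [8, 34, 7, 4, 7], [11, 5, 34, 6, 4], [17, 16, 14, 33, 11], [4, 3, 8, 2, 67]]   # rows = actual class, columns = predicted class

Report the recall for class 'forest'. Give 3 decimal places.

Treat 'forest' as positive and all other classes as negative.
recall = TP/(TP+FN).
forest: TP=19, FN=4+4+4+2=14 → 19/33 = 0.5758

0.576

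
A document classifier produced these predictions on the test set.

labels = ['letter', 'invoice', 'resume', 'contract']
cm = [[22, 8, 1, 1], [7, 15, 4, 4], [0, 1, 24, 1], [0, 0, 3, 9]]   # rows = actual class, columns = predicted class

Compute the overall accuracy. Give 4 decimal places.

0.7000

Accuracy = trace / total = (22+15+24+9=70) / 100 = 70/100 = 0.7000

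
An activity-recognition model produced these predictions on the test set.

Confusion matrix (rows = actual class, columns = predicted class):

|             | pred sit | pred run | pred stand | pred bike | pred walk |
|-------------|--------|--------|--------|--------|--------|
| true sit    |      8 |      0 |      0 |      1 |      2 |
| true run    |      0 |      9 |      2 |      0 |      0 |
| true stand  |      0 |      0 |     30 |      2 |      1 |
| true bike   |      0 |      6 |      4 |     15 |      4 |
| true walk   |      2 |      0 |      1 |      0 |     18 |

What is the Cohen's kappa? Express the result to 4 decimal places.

Observed agreement pₒ = trace/N = 80/105 = 0.76190
Expected agreement pₑ = Σ (rowᵢ·colᵢ)/N² = (11·10 + 11·15 + 33·37 + 29·18 + 21·25)/105² = 0.23066
κ = (pₒ − pₑ)/(1 − pₑ) = (0.76190 − 0.23066)/(1 − 0.23066) = 0.6905

0.6905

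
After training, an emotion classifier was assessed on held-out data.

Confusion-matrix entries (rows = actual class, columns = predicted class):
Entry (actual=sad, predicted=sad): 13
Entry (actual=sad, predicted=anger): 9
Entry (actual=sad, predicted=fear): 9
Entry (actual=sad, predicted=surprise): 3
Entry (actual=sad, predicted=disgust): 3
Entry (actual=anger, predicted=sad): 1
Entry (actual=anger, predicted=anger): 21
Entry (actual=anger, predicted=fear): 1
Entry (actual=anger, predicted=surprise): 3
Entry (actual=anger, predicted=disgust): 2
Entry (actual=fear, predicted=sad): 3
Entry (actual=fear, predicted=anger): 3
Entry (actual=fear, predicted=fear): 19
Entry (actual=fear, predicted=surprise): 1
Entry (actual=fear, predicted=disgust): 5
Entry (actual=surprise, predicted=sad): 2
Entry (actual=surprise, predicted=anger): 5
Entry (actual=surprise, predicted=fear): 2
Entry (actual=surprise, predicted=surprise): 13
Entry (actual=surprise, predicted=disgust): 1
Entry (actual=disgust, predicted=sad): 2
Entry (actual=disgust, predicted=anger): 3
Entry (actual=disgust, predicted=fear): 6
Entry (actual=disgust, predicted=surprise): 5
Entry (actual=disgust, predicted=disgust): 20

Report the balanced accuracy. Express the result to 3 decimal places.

0.567

Balanced accuracy = mean of per-class recall.
  sad: recall = 13/37 = 0.3514
  anger: recall = 21/28 = 0.7500
  fear: recall = 19/31 = 0.6129
  surprise: recall = 13/23 = 0.5652
  disgust: recall = 20/36 = 0.5556
Mean = (0.3514 + 0.7500 + 0.6129 + 0.5652 + 0.5556) / 5 = 0.567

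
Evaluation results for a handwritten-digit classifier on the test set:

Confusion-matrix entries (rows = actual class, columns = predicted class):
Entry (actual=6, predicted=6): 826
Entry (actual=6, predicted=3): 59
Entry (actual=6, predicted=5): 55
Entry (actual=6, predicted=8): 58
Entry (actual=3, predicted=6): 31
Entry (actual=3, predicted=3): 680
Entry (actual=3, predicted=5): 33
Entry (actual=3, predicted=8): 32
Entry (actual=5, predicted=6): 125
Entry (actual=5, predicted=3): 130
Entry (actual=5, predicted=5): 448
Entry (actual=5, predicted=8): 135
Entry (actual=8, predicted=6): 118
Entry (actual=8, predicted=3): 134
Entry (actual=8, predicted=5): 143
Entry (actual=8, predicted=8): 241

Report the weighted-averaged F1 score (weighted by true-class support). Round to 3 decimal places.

0.663

Per-class F1 score (2·TP/(2·TP+FP+FN)):
  6: TP=826, FP=31+125+118=274, FN=59+55+58=172 → 1652/2098 = 0.7874
  3: TP=680, FP=59+130+134=323, FN=31+33+32=96 → 1360/1779 = 0.7645
  5: TP=448, FP=55+33+143=231, FN=125+130+135=390 → 896/1517 = 0.5906
  8: TP=241, FP=58+32+135=225, FN=118+134+143=395 → 482/1102 = 0.4374
Weighted-F1 score = Σ (supportᵢ/N)·F1 scoreᵢ with N=3248: (998/3248)·0.7874 + (776/3248)·0.7645 + (838/3248)·0.5906 + (636/3248)·0.4374 = 0.663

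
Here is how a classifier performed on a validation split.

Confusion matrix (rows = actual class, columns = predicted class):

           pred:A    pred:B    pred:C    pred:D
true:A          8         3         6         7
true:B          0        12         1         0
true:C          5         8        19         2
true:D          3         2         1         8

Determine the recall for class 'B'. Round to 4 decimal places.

0.9231

recall = TP/(TP+FN).
B: TP=12, FN=0+1+0=1 → 12/13 = 0.92308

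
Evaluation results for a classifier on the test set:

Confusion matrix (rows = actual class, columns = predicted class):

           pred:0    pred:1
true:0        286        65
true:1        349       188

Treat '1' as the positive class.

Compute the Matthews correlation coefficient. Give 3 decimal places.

MCC = (TP·TN − FP·FN) / √((TP+FP)(TP+FN)(TN+FP)(TN+FN))
Numerator = 188·286 − 65·349 = 31083
Denominator = √(253·537·351·635) = √30281378985 = 174015.4562
MCC = 31083 / 174015.4562 = 0.179

0.179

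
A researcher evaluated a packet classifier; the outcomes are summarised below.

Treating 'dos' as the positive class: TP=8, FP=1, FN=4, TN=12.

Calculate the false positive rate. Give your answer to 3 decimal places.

0.077

FPR = FP/(FP+TN) = 1/(1+12) = 0.077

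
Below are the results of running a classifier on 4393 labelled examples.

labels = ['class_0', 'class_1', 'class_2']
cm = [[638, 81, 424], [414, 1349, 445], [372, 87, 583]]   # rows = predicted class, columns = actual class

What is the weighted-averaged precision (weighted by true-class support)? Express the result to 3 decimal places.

0.577

Per-class precision (TP/(TP+FP)):
  class_0: TP=638, FP=81+424=505 → 638/1143 = 0.5582
  class_1: TP=1349, FP=414+445=859 → 1349/2208 = 0.6110
  class_2: TP=583, FP=372+87=459 → 583/1042 = 0.5595
Weighted-precision = Σ (supportᵢ/N)·precisionᵢ with N=4393: (1424/4393)·0.5582 + (1517/4393)·0.6110 + (1452/4393)·0.5595 = 0.577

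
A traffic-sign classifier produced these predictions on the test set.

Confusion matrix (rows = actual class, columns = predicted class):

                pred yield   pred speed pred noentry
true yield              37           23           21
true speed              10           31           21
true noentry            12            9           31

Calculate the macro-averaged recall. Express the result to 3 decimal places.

0.518

Per-class recall (TP/(TP+FN)):
  yield: TP=37, FN=23+21=44 → 37/81 = 0.4568
  speed: TP=31, FN=10+21=31 → 31/62 = 0.5000
  noentry: TP=31, FN=12+9=21 → 31/52 = 0.5962
Macro-recall = mean = (0.4568 + 0.5000 + 0.5962) / 3 = 0.518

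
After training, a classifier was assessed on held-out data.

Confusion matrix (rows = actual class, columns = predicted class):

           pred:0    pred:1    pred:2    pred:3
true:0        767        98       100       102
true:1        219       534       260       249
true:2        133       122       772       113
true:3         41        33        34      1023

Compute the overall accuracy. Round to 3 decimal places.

Accuracy = trace / total = (767+534+772+1023=3096) / 4600 = 3096/4600 = 0.673

0.673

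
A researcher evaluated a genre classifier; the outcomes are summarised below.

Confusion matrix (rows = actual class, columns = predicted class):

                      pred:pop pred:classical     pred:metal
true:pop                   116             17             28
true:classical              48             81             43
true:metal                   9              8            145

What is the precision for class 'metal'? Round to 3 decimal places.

0.671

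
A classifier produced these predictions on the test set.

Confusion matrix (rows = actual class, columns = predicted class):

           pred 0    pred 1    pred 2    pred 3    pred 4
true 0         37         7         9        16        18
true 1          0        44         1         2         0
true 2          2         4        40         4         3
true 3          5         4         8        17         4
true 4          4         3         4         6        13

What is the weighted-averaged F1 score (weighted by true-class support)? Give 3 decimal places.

0.586

Per-class F1 score (2·TP/(2·TP+FP+FN)):
  0: TP=37, FP=0+2+5+4=11, FN=7+9+16+18=50 → 74/135 = 0.5481
  1: TP=44, FP=7+4+4+3=18, FN=0+1+2+0=3 → 88/109 = 0.8073
  2: TP=40, FP=9+1+8+4=22, FN=2+4+4+3=13 → 80/115 = 0.6957
  3: TP=17, FP=16+2+4+6=28, FN=5+4+8+4=21 → 34/83 = 0.4096
  4: TP=13, FP=18+0+3+4=25, FN=4+3+4+6=17 → 26/68 = 0.3824
Weighted-F1 score = Σ (supportᵢ/N)·F1 scoreᵢ with N=255: (87/255)·0.5481 + (47/255)·0.8073 + (53/255)·0.6957 + (38/255)·0.4096 + (30/255)·0.3824 = 0.586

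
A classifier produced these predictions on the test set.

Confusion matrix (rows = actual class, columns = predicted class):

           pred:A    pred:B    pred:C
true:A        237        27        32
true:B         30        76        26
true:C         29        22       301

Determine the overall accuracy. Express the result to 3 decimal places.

Accuracy = trace / total = (237+76+301=614) / 780 = 614/780 = 0.787

0.787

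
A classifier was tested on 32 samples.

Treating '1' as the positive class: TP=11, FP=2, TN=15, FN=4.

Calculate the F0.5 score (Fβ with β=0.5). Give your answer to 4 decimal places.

0.8209

Fβ = (1+β²)·TP / ((1+β²)·TP + β²·FN + FP), with β²=1/4
= 1.25·11 / (1.25·11 + 0.25·4 + 2) = 0.8209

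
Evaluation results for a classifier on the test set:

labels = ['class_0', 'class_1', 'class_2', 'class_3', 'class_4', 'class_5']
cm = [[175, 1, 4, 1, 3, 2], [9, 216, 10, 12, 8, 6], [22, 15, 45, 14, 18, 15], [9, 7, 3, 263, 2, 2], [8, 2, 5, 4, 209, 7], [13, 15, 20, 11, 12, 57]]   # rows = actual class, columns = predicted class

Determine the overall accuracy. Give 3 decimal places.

0.788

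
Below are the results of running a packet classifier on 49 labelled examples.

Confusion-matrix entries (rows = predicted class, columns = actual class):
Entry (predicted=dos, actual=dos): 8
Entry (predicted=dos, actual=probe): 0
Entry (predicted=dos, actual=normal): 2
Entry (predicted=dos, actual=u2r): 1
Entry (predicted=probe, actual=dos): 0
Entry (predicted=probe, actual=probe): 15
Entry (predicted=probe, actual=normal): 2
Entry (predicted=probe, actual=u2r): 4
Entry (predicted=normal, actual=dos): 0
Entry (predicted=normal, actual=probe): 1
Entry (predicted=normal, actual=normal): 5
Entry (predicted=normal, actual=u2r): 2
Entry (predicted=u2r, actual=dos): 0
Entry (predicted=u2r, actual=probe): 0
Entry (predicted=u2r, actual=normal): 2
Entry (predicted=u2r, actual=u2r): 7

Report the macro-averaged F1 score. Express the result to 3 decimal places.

Per-class F1 score (2·TP/(2·TP+FP+FN)):
  dos: TP=8, FP=0+2+1=3, FN=0+0+0=0 → 16/19 = 0.8421
  probe: TP=15, FP=0+2+4=6, FN=0+1+0=1 → 30/37 = 0.8108
  normal: TP=5, FP=0+1+2=3, FN=2+2+2=6 → 10/19 = 0.5263
  u2r: TP=7, FP=0+0+2=2, FN=1+4+2=7 → 14/23 = 0.6087
Macro-F1 score = mean = (0.8421 + 0.8108 + 0.5263 + 0.6087) / 4 = 0.697

0.697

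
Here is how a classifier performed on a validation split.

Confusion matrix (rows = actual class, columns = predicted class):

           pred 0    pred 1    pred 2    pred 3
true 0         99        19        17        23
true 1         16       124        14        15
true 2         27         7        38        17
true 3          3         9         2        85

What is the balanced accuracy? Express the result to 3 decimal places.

0.661

Balanced accuracy = mean of per-class recall.
  0: recall = 99/158 = 0.6266
  1: recall = 124/169 = 0.7337
  2: recall = 38/89 = 0.4270
  3: recall = 85/99 = 0.8586
Mean = (0.6266 + 0.7337 + 0.4270 + 0.8586) / 4 = 0.661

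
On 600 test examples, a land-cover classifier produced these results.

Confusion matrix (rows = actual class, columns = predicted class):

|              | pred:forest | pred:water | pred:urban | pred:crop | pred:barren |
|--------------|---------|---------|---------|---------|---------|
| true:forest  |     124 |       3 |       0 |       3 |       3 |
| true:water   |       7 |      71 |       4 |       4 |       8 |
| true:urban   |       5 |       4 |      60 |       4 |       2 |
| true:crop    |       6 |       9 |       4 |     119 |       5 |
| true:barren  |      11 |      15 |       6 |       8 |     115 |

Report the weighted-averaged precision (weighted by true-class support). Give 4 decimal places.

Per-class precision (TP/(TP+FP)):
  forest: TP=124, FP=7+5+6+11=29 → 124/153 = 0.81046
  water: TP=71, FP=3+4+9+15=31 → 71/102 = 0.69608
  urban: TP=60, FP=0+4+4+6=14 → 60/74 = 0.81081
  crop: TP=119, FP=3+4+4+8=19 → 119/138 = 0.86232
  barren: TP=115, FP=3+8+2+5=18 → 115/133 = 0.86466
Weighted-precision = Σ (supportᵢ/N)·precisionᵢ with N=600: (133/600)·0.81046 + (94/600)·0.69608 + (75/600)·0.81081 + (143/600)·0.86232 + (155/600)·0.86466 = 0.8189

0.8189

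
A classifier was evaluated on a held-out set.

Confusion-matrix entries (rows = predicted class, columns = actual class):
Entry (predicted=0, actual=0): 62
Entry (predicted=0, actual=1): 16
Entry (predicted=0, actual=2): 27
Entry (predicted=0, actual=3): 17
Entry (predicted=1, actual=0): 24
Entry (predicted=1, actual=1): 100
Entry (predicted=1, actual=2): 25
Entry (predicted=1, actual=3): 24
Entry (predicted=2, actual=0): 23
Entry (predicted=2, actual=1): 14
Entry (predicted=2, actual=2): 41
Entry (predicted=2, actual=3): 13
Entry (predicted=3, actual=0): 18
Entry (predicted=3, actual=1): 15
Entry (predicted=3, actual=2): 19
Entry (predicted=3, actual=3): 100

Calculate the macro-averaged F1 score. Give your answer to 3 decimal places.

Per-class F1 score (2·TP/(2·TP+FP+FN)):
  0: TP=62, FP=16+27+17=60, FN=24+23+18=65 → 124/249 = 0.4980
  1: TP=100, FP=24+25+24=73, FN=16+14+15=45 → 200/318 = 0.6289
  2: TP=41, FP=23+14+13=50, FN=27+25+19=71 → 82/203 = 0.4039
  3: TP=100, FP=18+15+19=52, FN=17+24+13=54 → 200/306 = 0.6536
Macro-F1 score = mean = (0.4980 + 0.6289 + 0.4039 + 0.6536) / 4 = 0.546

0.546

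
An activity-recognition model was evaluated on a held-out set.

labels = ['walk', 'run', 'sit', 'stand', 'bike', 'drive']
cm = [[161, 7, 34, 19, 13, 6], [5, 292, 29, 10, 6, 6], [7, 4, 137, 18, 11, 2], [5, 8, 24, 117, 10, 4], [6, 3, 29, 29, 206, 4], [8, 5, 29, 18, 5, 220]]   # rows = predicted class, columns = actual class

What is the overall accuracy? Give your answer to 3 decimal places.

0.757

Accuracy = trace / total = (161+292+137+117+206+220=1133) / 1497 = 1133/1497 = 0.757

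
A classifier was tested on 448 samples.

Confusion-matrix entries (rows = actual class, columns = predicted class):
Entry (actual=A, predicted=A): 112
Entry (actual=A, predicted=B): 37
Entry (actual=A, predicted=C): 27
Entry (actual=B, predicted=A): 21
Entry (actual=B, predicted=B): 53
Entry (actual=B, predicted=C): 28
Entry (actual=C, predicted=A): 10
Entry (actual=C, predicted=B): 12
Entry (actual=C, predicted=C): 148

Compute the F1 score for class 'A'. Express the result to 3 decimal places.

0.702

One-vs-rest for 'A': TP = diagonal; FP = other classes predicted 'A'; FN = 'A' predicted as other.
F1 score = 2·TP/(2·TP+FP+FN).
A: TP=112, FP=21+10=31, FN=37+27=64 → 224/319 = 0.7022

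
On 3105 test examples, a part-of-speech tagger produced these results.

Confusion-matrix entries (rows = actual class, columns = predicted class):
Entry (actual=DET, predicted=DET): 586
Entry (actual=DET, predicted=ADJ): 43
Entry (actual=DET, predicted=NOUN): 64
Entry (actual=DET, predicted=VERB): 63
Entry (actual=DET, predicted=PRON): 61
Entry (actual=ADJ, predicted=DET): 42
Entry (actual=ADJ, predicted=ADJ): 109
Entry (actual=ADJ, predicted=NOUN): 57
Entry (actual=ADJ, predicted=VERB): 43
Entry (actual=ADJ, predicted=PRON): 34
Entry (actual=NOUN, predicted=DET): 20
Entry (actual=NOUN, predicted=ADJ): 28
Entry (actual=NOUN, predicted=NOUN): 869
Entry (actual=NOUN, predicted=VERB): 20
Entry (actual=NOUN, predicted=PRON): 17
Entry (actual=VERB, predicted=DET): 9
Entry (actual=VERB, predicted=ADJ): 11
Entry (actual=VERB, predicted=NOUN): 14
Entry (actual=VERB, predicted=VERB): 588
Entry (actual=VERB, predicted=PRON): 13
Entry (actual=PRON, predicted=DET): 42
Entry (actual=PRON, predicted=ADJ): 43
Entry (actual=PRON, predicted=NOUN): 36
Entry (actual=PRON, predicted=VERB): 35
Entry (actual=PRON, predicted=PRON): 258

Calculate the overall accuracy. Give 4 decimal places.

Accuracy = trace / total = (586+109+869+588+258=2410) / 3105 = 2410/3105 = 0.7762

0.7762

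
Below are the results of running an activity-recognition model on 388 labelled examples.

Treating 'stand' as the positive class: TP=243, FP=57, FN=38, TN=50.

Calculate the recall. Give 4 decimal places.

0.8648

Recall = TP/(TP+FN) = 243/(243+38) = 243/281 = 0.8648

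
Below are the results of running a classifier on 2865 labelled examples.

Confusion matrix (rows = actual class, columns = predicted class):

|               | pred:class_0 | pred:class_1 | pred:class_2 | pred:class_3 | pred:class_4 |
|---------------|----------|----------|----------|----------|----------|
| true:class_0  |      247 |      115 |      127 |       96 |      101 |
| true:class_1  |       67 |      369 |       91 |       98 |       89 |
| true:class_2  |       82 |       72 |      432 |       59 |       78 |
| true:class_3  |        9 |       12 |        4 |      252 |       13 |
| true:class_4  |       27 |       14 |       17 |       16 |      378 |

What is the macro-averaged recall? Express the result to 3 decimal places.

0.636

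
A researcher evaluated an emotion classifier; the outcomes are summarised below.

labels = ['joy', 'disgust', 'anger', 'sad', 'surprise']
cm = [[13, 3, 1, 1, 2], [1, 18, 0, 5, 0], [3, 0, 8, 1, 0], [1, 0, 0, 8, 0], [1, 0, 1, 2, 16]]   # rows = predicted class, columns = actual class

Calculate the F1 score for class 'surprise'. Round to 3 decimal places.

F1 score = 2·TP/(2·TP+FP+FN).
surprise: TP=16, FP=1+0+1+2=4, FN=2+0+0+0=2 → 32/38 = 0.8421

0.842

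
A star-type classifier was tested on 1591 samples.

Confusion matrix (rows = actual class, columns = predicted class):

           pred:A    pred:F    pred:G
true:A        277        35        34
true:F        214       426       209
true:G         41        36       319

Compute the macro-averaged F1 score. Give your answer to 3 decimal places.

0.643

Per-class F1 score (2·TP/(2·TP+FP+FN)):
  A: TP=277, FP=214+41=255, FN=35+34=69 → 554/878 = 0.6310
  F: TP=426, FP=35+36=71, FN=214+209=423 → 852/1346 = 0.6330
  G: TP=319, FP=34+209=243, FN=41+36=77 → 638/958 = 0.6660
Macro-F1 score = mean = (0.6310 + 0.6330 + 0.6660) / 3 = 0.643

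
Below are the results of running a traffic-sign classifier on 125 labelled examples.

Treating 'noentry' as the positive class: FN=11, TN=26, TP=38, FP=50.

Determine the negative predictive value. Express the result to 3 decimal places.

NPV = TN/(TN+FN) = 26/(26+11) = 0.703

0.703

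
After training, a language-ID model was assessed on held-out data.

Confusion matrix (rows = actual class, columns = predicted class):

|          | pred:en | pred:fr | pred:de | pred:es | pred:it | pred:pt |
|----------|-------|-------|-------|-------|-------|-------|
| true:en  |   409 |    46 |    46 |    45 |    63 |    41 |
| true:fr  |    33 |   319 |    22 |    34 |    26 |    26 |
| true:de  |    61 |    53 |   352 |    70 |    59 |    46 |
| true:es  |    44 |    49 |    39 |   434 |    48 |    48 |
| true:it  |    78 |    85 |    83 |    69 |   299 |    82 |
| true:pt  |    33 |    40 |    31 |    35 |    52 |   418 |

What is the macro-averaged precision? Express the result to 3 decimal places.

Per-class precision (TP/(TP+FP)):
  en: TP=409, FP=33+61+44+78+33=249 → 409/658 = 0.6216
  fr: TP=319, FP=46+53+49+85+40=273 → 319/592 = 0.5389
  de: TP=352, FP=46+22+39+83+31=221 → 352/573 = 0.6143
  es: TP=434, FP=45+34+70+69+35=253 → 434/687 = 0.6317
  it: TP=299, FP=63+26+59+48+52=248 → 299/547 = 0.5466
  pt: TP=418, FP=41+26+46+48+82=243 → 418/661 = 0.6324
Macro-precision = mean = (0.6216 + 0.5389 + 0.6143 + 0.6317 + 0.5466 + 0.6324) / 6 = 0.598

0.598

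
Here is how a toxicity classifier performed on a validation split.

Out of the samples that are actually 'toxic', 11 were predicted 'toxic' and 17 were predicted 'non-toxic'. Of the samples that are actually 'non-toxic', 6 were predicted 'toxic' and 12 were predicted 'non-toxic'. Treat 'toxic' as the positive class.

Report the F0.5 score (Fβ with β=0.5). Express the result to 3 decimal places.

0.573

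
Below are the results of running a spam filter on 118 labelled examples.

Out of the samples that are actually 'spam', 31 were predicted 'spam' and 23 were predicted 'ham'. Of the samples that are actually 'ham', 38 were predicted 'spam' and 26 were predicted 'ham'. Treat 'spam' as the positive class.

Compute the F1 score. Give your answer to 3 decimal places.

0.504

Precision = TP/(TP+FP) = 31/69 = 0.4493
Recall = TP/(TP+FN) = 31/54 = 0.5741
F1 = 2·TP/(2·TP+FP+FN) = 62/123 = 0.504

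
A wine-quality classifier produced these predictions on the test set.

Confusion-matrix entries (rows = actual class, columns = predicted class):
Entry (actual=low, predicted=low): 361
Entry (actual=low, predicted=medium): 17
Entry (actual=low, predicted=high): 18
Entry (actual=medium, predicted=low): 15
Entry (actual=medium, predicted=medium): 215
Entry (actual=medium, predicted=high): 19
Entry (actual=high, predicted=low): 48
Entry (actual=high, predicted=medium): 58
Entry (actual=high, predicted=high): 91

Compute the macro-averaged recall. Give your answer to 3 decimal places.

Per-class recall (TP/(TP+FN)):
  low: TP=361, FN=17+18=35 → 361/396 = 0.9116
  medium: TP=215, FN=15+19=34 → 215/249 = 0.8635
  high: TP=91, FN=48+58=106 → 91/197 = 0.4619
Macro-recall = mean = (0.9116 + 0.8635 + 0.4619) / 3 = 0.746

0.746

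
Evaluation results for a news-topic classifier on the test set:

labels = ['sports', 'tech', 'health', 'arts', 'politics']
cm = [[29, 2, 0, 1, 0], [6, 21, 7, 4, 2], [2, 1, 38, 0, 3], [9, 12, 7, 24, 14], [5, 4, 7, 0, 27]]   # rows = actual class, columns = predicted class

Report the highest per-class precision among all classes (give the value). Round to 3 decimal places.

0.828

Per-class precision (TP/(TP+FP)):
  sports: TP=29, FP=6+2+9+5=22 → 29/51 = 0.5686
  tech: TP=21, FP=2+1+12+4=19 → 21/40 = 0.5250
  health: TP=38, FP=0+7+7+7=21 → 38/59 = 0.6441
  arts: TP=24, FP=1+4+0+0=5 → 24/29 = 0.8276
  politics: TP=27, FP=0+2+3+14=19 → 27/46 = 0.5870
Highest is class 'arts' with precision = 0.828.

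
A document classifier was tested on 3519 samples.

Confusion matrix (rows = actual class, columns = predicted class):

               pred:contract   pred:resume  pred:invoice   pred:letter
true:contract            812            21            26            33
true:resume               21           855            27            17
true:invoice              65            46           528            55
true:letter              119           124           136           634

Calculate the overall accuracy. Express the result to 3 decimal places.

Accuracy = trace / total = (812+855+528+634=2829) / 3519 = 2829/3519 = 0.804

0.804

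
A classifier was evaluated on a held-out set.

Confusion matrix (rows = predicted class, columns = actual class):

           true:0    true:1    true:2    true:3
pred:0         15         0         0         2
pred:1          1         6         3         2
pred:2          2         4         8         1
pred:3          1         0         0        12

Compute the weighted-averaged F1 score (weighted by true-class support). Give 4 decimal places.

0.7308

Per-class F1 score (2·TP/(2·TP+FP+FN)):
  0: TP=15, FP=0+0+2=2, FN=1+2+1=4 → 30/36 = 0.83333
  1: TP=6, FP=1+3+2=6, FN=0+4+0=4 → 12/22 = 0.54545
  2: TP=8, FP=2+4+1=7, FN=0+3+0=3 → 16/26 = 0.61538
  3: TP=12, FP=1+0+0=1, FN=2+2+1=5 → 24/30 = 0.80000
Weighted-F1 score = Σ (supportᵢ/N)·F1 scoreᵢ with N=57: (19/57)·0.83333 + (10/57)·0.54545 + (11/57)·0.61538 + (17/57)·0.80000 = 0.7308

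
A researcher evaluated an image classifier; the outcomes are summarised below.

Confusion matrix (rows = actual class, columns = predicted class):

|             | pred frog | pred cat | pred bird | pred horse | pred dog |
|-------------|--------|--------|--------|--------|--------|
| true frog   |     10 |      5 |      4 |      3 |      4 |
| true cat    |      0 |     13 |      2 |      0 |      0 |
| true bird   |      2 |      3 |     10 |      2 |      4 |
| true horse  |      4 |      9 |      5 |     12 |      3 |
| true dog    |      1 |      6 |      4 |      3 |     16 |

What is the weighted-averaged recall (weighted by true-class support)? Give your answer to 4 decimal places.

Per-class recall (TP/(TP+FN)):
  frog: TP=10, FN=5+4+3+4=16 → 10/26 = 0.38462
  cat: TP=13, FN=0+2+0+0=2 → 13/15 = 0.86667
  bird: TP=10, FN=2+3+2+4=11 → 10/21 = 0.47619
  horse: TP=12, FN=4+9+5+3=21 → 12/33 = 0.36364
  dog: TP=16, FN=1+6+4+3=14 → 16/30 = 0.53333
Weighted-recall = Σ (supportᵢ/N)·recallᵢ with N=125: (26/125)·0.38462 + (15/125)·0.86667 + (21/125)·0.47619 + (33/125)·0.36364 + (30/125)·0.53333 = 0.4880

0.4880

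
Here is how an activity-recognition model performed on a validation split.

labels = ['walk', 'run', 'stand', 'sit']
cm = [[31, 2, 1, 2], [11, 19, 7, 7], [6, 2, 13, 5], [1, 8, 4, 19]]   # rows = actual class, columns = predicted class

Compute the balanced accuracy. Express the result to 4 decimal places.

0.5967

Balanced accuracy = mean of per-class recall.
  walk: recall = 31/36 = 0.86111
  run: recall = 19/44 = 0.43182
  stand: recall = 13/26 = 0.50000
  sit: recall = 19/32 = 0.59375
Mean = (0.86111 + 0.43182 + 0.50000 + 0.59375) / 4 = 0.5967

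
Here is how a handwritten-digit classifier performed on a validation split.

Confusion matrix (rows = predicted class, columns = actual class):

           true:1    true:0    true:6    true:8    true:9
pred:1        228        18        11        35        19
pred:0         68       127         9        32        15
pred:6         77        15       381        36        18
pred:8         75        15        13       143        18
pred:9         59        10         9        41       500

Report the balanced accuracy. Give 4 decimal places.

Balanced accuracy = mean of per-class recall.
  1: recall = 228/507 = 0.44970
  0: recall = 127/185 = 0.68649
  6: recall = 381/423 = 0.90071
  8: recall = 143/287 = 0.49826
  9: recall = 500/570 = 0.87719
Mean = (0.44970 + 0.68649 + 0.90071 + 0.49826 + 0.87719) / 5 = 0.6825

0.6825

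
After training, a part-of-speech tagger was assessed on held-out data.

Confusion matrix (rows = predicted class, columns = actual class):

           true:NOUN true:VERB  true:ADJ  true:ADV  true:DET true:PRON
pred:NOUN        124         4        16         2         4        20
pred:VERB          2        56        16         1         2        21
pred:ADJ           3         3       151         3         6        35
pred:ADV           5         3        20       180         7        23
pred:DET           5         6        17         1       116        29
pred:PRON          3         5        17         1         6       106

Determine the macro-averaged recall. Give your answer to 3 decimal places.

0.745

Per-class recall (TP/(TP+FN)):
  NOUN: TP=124, FN=2+3+5+5+3=18 → 124/142 = 0.8732
  VERB: TP=56, FN=4+3+3+6+5=21 → 56/77 = 0.7273
  ADJ: TP=151, FN=16+16+20+17+17=86 → 151/237 = 0.6371
  ADV: TP=180, FN=2+1+3+1+1=8 → 180/188 = 0.9574
  DET: TP=116, FN=4+2+6+7+6=25 → 116/141 = 0.8227
  PRON: TP=106, FN=20+21+35+23+29=128 → 106/234 = 0.4530
Macro-recall = mean = (0.8732 + 0.7273 + 0.6371 + 0.9574 + 0.8227 + 0.4530) / 6 = 0.745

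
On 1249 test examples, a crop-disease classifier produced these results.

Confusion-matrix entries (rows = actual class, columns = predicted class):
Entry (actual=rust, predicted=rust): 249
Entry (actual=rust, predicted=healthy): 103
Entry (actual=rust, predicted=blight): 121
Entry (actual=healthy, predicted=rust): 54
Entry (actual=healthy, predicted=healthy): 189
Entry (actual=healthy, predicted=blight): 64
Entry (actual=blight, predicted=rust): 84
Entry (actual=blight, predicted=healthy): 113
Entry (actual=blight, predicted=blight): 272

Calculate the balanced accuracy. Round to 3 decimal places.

0.574

Balanced accuracy = mean of per-class recall.
  rust: recall = 249/473 = 0.5264
  healthy: recall = 189/307 = 0.6156
  blight: recall = 272/469 = 0.5800
Mean = (0.5264 + 0.6156 + 0.5800) / 3 = 0.574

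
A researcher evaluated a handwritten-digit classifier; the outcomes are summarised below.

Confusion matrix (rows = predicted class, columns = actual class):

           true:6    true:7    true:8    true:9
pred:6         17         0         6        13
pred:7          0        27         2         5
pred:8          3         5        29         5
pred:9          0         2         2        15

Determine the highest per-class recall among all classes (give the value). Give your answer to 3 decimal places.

Per-class recall (TP/(TP+FN)):
  6: TP=17, FN=0+3+0=3 → 17/20 = 0.8500
  7: TP=27, FN=0+5+2=7 → 27/34 = 0.7941
  8: TP=29, FN=6+2+2=10 → 29/39 = 0.7436
  9: TP=15, FN=13+5+5=23 → 15/38 = 0.3947
Highest is class '6' with recall = 0.850.

0.850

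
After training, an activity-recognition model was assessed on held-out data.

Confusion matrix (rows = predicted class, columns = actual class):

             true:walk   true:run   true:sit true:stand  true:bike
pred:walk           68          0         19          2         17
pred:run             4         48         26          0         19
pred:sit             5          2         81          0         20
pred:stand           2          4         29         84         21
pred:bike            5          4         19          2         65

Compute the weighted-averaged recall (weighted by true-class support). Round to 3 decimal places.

Per-class recall (TP/(TP+FN)):
  walk: TP=68, FN=4+5+2+5=16 → 68/84 = 0.8095
  run: TP=48, FN=0+2+4+4=10 → 48/58 = 0.8276
  sit: TP=81, FN=19+26+29+19=93 → 81/174 = 0.4655
  stand: TP=84, FN=2+0+0+2=4 → 84/88 = 0.9545
  bike: TP=65, FN=17+19+20+21=77 → 65/142 = 0.4577
Weighted-recall = Σ (supportᵢ/N)·recallᵢ with N=546: (84/546)·0.8095 + (58/546)·0.8276 + (174/546)·0.4655 + (88/546)·0.9545 + (142/546)·0.4577 = 0.634

0.634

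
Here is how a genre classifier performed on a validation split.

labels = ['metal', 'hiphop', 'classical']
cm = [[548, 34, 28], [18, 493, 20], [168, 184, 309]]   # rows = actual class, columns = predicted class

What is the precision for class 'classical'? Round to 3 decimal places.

0.866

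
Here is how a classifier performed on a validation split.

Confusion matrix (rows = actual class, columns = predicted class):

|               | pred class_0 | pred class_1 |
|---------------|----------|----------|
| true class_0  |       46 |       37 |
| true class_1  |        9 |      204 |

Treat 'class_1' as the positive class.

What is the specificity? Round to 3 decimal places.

0.554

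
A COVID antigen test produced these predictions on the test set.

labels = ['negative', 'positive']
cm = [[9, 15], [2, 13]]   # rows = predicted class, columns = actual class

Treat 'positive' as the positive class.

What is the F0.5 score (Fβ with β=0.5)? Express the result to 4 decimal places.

Fβ = (1+β²)·TP / ((1+β²)·TP + β²·FN + FP), with β²=1/4
= 1.25·13 / (1.25·13 + 0.25·15 + 2) = 0.7386

0.7386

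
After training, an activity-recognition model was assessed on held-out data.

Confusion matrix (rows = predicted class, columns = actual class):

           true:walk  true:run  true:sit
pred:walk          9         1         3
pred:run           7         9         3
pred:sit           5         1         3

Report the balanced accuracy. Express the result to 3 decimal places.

0.527

Balanced accuracy = mean of per-class recall.
  walk: recall = 9/21 = 0.4286
  run: recall = 9/11 = 0.8182
  sit: recall = 3/9 = 0.3333
Mean = (0.4286 + 0.8182 + 0.3333) / 3 = 0.527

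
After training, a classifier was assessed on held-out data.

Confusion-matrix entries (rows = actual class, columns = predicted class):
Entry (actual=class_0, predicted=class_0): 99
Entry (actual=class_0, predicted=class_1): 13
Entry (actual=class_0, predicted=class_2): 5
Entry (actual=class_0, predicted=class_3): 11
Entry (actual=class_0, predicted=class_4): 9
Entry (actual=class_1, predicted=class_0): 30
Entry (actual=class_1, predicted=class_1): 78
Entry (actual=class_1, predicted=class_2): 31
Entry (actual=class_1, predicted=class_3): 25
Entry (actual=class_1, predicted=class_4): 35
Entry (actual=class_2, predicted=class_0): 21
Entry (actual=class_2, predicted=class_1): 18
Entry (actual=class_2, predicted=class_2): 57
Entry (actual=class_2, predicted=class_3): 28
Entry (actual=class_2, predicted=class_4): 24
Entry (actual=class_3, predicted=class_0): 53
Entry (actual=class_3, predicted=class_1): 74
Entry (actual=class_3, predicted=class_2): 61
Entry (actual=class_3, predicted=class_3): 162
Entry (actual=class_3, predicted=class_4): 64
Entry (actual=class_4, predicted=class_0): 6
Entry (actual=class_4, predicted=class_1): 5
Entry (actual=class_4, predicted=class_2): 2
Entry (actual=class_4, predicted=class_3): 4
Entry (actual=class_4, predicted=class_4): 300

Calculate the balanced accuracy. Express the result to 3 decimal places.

0.567

Balanced accuracy = mean of per-class recall.
  class_0: recall = 99/137 = 0.7226
  class_1: recall = 78/199 = 0.3920
  class_2: recall = 57/148 = 0.3851
  class_3: recall = 162/414 = 0.3913
  class_4: recall = 300/317 = 0.9464
Mean = (0.7226 + 0.3920 + 0.3851 + 0.3913 + 0.9464) / 5 = 0.567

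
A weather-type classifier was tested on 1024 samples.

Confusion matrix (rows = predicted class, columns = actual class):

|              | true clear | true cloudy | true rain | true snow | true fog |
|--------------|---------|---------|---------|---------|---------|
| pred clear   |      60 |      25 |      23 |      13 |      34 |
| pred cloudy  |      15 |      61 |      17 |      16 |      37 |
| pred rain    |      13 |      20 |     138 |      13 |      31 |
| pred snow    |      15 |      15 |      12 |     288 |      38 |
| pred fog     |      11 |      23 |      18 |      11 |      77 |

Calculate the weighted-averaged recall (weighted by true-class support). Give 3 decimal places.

0.609

Per-class recall (TP/(TP+FN)):
  clear: TP=60, FN=15+13+15+11=54 → 60/114 = 0.5263
  cloudy: TP=61, FN=25+20+15+23=83 → 61/144 = 0.4236
  rain: TP=138, FN=23+17+12+18=70 → 138/208 = 0.6635
  snow: TP=288, FN=13+16+13+11=53 → 288/341 = 0.8446
  fog: TP=77, FN=34+37+31+38=140 → 77/217 = 0.3548
Weighted-recall = Σ (supportᵢ/N)·recallᵢ with N=1024: (114/1024)·0.5263 + (144/1024)·0.4236 + (208/1024)·0.6635 + (341/1024)·0.8446 + (217/1024)·0.3548 = 0.609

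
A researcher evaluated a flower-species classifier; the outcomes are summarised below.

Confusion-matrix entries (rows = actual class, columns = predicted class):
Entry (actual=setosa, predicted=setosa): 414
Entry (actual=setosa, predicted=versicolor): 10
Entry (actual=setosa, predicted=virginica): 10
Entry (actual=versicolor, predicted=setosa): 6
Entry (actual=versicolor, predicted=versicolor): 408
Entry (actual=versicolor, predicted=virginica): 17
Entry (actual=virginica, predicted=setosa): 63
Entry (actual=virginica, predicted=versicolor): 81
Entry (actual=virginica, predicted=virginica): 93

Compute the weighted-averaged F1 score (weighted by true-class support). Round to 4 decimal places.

0.8108

Per-class F1 score (2·TP/(2·TP+FP+FN)):
  setosa: TP=414, FP=6+63=69, FN=10+10=20 → 828/917 = 0.90294
  versicolor: TP=408, FP=10+81=91, FN=6+17=23 → 816/930 = 0.87742
  virginica: TP=93, FP=10+17=27, FN=63+81=144 → 186/357 = 0.52101
Weighted-F1 score = Σ (supportᵢ/N)·F1 scoreᵢ with N=1102: (434/1102)·0.90294 + (431/1102)·0.87742 + (237/1102)·0.52101 = 0.8108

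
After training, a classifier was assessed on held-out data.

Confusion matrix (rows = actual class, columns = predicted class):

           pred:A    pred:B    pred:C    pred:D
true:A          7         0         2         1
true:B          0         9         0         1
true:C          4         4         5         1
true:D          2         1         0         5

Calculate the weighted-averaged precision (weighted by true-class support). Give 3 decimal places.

Per-class precision (TP/(TP+FP)):
  A: TP=7, FP=0+4+2=6 → 7/13 = 0.5385
  B: TP=9, FP=0+4+1=5 → 9/14 = 0.6429
  C: TP=5, FP=2+0+0=2 → 5/7 = 0.7143
  D: TP=5, FP=1+1+1=3 → 5/8 = 0.6250
Weighted-precision = Σ (supportᵢ/N)·precisionᵢ with N=42: (10/42)·0.5385 + (10/42)·0.6429 + (14/42)·0.7143 + (8/42)·0.6250 = 0.638

0.638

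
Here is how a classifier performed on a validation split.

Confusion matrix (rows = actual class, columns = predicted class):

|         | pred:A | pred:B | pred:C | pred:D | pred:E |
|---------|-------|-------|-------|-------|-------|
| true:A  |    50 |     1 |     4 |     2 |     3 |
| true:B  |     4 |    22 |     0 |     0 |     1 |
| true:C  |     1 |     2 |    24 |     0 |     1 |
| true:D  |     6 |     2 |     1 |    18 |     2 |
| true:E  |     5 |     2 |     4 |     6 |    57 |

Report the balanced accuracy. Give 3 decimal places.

0.779

Balanced accuracy = mean of per-class recall.
  A: recall = 50/60 = 0.8333
  B: recall = 22/27 = 0.8148
  C: recall = 24/28 = 0.8571
  D: recall = 18/29 = 0.6207
  E: recall = 57/74 = 0.7703
Mean = (0.8333 + 0.8148 + 0.8571 + 0.6207 + 0.7703) / 5 = 0.779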